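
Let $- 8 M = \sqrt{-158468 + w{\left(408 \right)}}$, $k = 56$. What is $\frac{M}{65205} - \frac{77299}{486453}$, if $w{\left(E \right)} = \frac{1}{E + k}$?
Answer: $- \frac{77299}{486453} - \frac{i \sqrt{2132345379}}{60510240} \approx -0.1589 - 0.00076313 i$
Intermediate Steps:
$w{\left(E \right)} = \frac{1}{56 + E}$ ($w{\left(E \right)} = \frac{1}{E + 56} = \frac{1}{56 + E}$)
$M = - \frac{i \sqrt{2132345379}}{928}$ ($M = - \frac{\sqrt{-158468 + \frac{1}{56 + 408}}}{8} = - \frac{\sqrt{-158468 + \frac{1}{464}}}{8} = - \frac{\sqrt{- \frac{73529151}{464}}}{8} = - \frac{\frac{1}{116} i \sqrt{2132345379}}{8} = - \frac{i \sqrt{2132345379}}{928} \approx - 49.76 i$)
$\frac{M}{65205} - \frac{77299}{486453} = \frac{\left(- \frac{1}{928}\right) i \sqrt{2132345379}}{65205} - \frac{77299}{486453} = - \frac{i \sqrt{2132345379}}{928} \cdot \frac{1}{65205} - \frac{77299}{486453} = - \frac{i \sqrt{2132345379}}{60510240} - \frac{77299}{486453} = - \frac{77299}{486453} - \frac{i \sqrt{2132345379}}{60510240}$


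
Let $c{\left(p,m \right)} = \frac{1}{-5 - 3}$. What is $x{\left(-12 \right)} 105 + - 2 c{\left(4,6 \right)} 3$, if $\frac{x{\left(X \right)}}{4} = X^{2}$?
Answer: $\frac{241923}{4} \approx 60481.0$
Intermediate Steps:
$x{\left(X \right)} = 4 X^{2}$
$c{\left(p,m \right)} = - \frac{1}{8}$ ($c{\left(p,m \right)} = \frac{1}{-8} = - \frac{1}{8}$)
$x{\left(-12 \right)} 105 + - 2 c{\left(4,6 \right)} 3 = 4 \left(-12\right)^{2} \cdot 105 + \left(-2\right) \left(- \frac{1}{8}\right) 3 = 4 \cdot 144 \cdot 105 + \frac{1}{4} \cdot 3 = 576 \cdot 105 + \frac{3}{4} = 60480 + \frac{3}{4} = \frac{241923}{4}$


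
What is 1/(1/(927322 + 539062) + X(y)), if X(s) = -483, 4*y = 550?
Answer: -1466384/708263471 ≈ -0.0020704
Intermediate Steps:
y = 275/2 (y = (1/4)*550 = 275/2 ≈ 137.50)
1/(1/(927322 + 539062) + X(y)) = 1/(1/(927322 + 539062) - 483) = 1/(1/1466384 - 483) = 1/(-708263471/1466384) = -1466384/708263471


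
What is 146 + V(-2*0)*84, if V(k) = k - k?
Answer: 146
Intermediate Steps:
V(k) = 0
146 + V(-2*0)*84 = 146 + 0*84 = 146 + 0 = 146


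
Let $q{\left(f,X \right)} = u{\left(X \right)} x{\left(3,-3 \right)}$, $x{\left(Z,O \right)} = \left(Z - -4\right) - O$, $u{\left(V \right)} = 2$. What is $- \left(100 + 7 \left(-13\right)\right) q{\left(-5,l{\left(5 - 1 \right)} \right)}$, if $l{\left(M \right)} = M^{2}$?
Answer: $-180$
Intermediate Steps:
$x{\left(Z,O \right)} = 4 + Z - O$ ($x{\left(Z,O \right)} = \left(Z + 4\right) - O = \left(4 + Z\right) - O = 4 + Z - O$)
$q{\left(f,X \right)} = 20$ ($q{\left(f,X \right)} = 2 \left(4 + 3 - -3\right) = 2 \left(4 + 3 + 3\right) = 2 \cdot 10 = 20$)
$- \left(100 + 7 \left(-13\right)\right) q{\left(-5,l{\left(5 - 1 \right)} \right)} = - \left(100 + 7 \left(-13\right)\right) 20 = - \left(100 - 91\right) 20 = - 9 \cdot 20 = \left(-1\right) 180 = -180$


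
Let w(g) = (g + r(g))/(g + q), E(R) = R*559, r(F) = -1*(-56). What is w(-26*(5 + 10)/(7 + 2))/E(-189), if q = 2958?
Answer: -19/461906172 ≈ -4.1134e-8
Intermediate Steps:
r(F) = 56
E(R) = 559*R
w(g) = (56 + g)/(2958 + g) (w(g) = (g + 56)/(g + 2958) = (56 + g)/(2958 + g))
w(-26*(5 + 10)/(7 + 2))/E(-189) = ((56 - 26*(5 + 10)/(7 + 2))/(2958 - 26*(5 + 10)/(7 + 2)))/((559*(-189))) = ((56 - 390/9)/(2958 - 390/9))/(-105651) = ((56 - 390/9)/(2958 - 390/9))*(-1/105651) = ((56 - 26*5/3)/(2958 - 26*5/3))*(-1/105651) = ((56 - 130/3)/(2958 - 130/3))*(-1/105651) = ((38/3)/(8744/3))*(-1/105651) = ((3/8744)*(38/3))*(-1/105651) = (19/4372)*(-1/105651) = -19/461906172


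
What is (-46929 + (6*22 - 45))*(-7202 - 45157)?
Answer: 2452600278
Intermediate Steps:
(-46929 + (6*22 - 45))*(-7202 - 45157) = (-46929 + (132 - 45))*(-52359) = (-46929 + 87)*(-52359) = -46842*(-52359) = 2452600278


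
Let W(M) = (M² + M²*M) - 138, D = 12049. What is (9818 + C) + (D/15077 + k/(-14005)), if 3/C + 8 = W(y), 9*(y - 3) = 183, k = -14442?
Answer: 733513841883235607/74697199170830 ≈ 9819.8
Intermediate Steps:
y = 70/3 (y = 3 + (⅑)*183 = 3 + 61/3 = 70/3 ≈ 23.333)
W(M) = -138 + M² + M³ (W(M) = (M² + M³) - 138 = -138 + M² + M³)
C = 81/353758 (C = 3/(-8 + (-138 + (70/3)² + (70/3)³)) = 3/(-8 + (-138 + 4900/9 + 343000/27)) = 3/(-8 + 353974/27) = 3/(353758/27) = 3*(27/353758) = 81/353758 ≈ 0.00022897)
(9818 + C) + (D/15077 + k/(-14005)) = (9818 + 81/353758) + (12049/15077 - 14442/(-14005)) = 3473196125/353758 + (12049*(1/15077) - 14442*(-1/14005)) = 3473196125/353758 + (12049/15077 + 14442/14005) = 3473196125/353758 + 386488279/211153385 = 733513841883235607/74697199170830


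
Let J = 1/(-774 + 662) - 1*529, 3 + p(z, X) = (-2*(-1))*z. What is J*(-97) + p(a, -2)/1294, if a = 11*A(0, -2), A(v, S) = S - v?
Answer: 3718405359/72464 ≈ 51314.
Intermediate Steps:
a = -22 (a = 11*(-2 - 1*0) = 11*(-2 + 0) = 11*(-2) = -22)
p(z, X) = -3 + 2*z (p(z, X) = -3 + (-2*(-1))*z = -3 + 2*z)
J = -59249/112 (J = 1/(-112) - 529 = -1/112 - 529 = -59249/112 ≈ -529.01)
J*(-97) + p(a, -2)/1294 = -59249/112*(-97) + (-3 + 2*(-22))/1294 = 5747153/112 + (-3 - 44)*(1/1294) = 5747153/112 - 47*1/1294 = 5747153/112 - 47/1294 = 3718405359/72464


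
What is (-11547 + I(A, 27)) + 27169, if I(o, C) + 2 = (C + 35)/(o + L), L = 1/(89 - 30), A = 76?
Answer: 70059358/4485 ≈ 15621.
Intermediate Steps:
L = 1/59 ≈ 0.016949
I(o, C) = -2 + (35 + C)/(1/59 + o) (I(o, C) = -2 + (C + 35)/(o + 1/59) = -2 + (35 + C)/(1/59 + o))
(-11547 + I(A, 27)) + 27169 = (-11547 + (2063 - 118*76 + 59*27)/(1 + 59*76)) + 27169 = (-11547 + (2063 - 8968 + 1593)/(1 + 4484)) + 27169 = (-11547 - 5312/4485) + 27169 = -51793607/4485 + 27169 = 70059358/4485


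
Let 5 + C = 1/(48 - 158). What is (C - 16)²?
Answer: 5340721/12100 ≈ 441.38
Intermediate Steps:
C = -551/110 (C = -5 + 1/(48 - 158) = -5 + 1/(-110) = -5 - 1/110 = -551/110 ≈ -5.0091)
(C - 16)² = (-551/110 - 16)² = (-2311/110)² = 5340721/12100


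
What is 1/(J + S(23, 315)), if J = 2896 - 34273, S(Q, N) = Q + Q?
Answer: -1/31331 ≈ -3.1917e-5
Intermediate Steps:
S(Q, N) = 2*Q
J = -31377
1/(J + S(23, 315)) = 1/(-31377 + 2*23) = 1/(-31377 + 46) = 1/(-31331) = -1/31331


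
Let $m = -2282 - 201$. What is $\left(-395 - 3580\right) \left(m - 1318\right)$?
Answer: $15108975$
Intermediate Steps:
$m = -2483$
$\left(-395 - 3580\right) \left(m - 1318\right) = \left(-395 - 3580\right) \left(-2483 - 1318\right) = \left(-3975\right) \left(-3801\right) = 15108975$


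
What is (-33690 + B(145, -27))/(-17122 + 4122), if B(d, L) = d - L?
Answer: 16759/6500 ≈ 2.5783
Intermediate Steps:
(-33690 + B(145, -27))/(-17122 + 4122) = (-33690 + (145 - 1*(-27)))/(-17122 + 4122) = (-33690 + (145 + 27))/(-13000) = (-33690 + 172)*(-1/13000) = -33518*(-1/13000) = 16759/6500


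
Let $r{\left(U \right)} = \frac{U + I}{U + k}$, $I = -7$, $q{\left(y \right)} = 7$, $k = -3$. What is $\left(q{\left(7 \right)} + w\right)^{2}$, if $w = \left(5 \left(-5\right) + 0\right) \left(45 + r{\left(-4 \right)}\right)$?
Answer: $\frac{65626201}{49} \approx 1.3393 \cdot 10^{6}$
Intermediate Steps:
$r{\left(U \right)} = \frac{-7 + U}{-3 + U}$ ($r{\left(U \right)} = \frac{U - 7}{U - 3} = \frac{-7 + U}{-3 + U}$)
$w = - \frac{8150}{7}$ ($w = \left(5 \left(-5\right) + 0\right) \left(45 + \frac{-7 - 4}{-3 - 4}\right) = \left(-25 + 0\right) \left(45 + \frac{1}{-7} \left(-11\right)\right) = - 25 \left(45 - - \frac{11}{7}\right) = - 25 \left(45 + \frac{11}{7}\right) = \left(-25\right) \frac{326}{7} = - \frac{8150}{7} \approx -1164.3$)
$\left(q{\left(7 \right)} + w\right)^{2} = \left(7 - \frac{8150}{7}\right)^{2} = \left(- \frac{8101}{7}\right)^{2} = \frac{65626201}{49}$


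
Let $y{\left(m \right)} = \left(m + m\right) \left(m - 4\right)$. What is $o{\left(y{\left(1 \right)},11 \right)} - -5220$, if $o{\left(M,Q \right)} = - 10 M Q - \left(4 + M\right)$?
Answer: $5882$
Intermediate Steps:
$y{\left(m \right)} = 2 m \left(-4 + m\right)$
$o{\left(M,Q \right)} = -4 - M - 10 M Q$ ($o{\left(M,Q \right)} = - 10 M Q - \left(4 + M\right) = -4 - M - 10 M Q$)
$o{\left(y{\left(1 \right)},11 \right)} - -5220 = \left(-4 - 2 \cdot 1 \left(-4 + 1\right) - 10 \cdot 2 \cdot 1 \left(-4 + 1\right) 11\right) - -5220 = \left(-4 - 2 \cdot 1 \left(-3\right) - 10 \cdot 2 \cdot 1 \left(-3\right) 11\right) + 5220 = \left(-4 - -6 - \left(-60\right) 11\right) + 5220 = \left(-4 + 6 + 660\right) + 5220 = 662 + 5220 = 5882$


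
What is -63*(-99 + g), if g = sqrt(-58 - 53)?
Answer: 6237 - 63*I*sqrt(111) ≈ 6237.0 - 663.75*I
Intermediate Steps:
g = I*sqrt(111) (g = sqrt(-111) = I*sqrt(111) ≈ 10.536*I)
-63*(-99 + g) = -63*(-99 + I*sqrt(111)) = 6237 - 63*I*sqrt(111)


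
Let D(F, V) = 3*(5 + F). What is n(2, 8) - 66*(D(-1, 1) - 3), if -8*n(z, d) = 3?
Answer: -4755/8 ≈ -594.38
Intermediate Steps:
n(z, d) = -3/8 (n(z, d) = -⅛*3 = -3/8)
D(F, V) = 15 + 3*F
n(2, 8) - 66*(D(-1, 1) - 3) = -3/8 - 66*((15 + 3*(-1)) - 3) = -3/8 - 66*((15 - 3) - 3) = -3/8 - 66*(12 - 3) = -3/8 - 66*9 = -3/8 - 594 = -4755/8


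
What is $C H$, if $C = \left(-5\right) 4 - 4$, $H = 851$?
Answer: $-20424$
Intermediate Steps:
$C = -24$ ($C = -20 - 4 = -24$)
$C H = \left(-24\right) 851 = -20424$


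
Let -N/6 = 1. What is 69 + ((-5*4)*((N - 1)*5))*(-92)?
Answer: -64331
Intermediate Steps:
N = -6 (N = -6*1 = -6)
69 + ((-5*4)*((N - 1)*5))*(-92) = 69 + ((-5*4)*((-6 - 1)*5))*(-92) = 69 - (-140)*5*(-92) = 69 - 20*(-35)*(-92) = 69 + 700*(-92) = 69 - 64400 = -64331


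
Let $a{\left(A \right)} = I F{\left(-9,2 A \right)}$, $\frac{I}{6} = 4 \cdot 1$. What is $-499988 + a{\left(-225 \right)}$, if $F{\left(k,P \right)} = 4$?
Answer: $-499892$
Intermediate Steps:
$I = 24$ ($I = 6 \cdot 4 \cdot 1 = 6 \cdot 4 = 24$)
$a{\left(A \right)} = 96$ ($a{\left(A \right)} = 24 \cdot 4 = 96$)
$-499988 + a{\left(-225 \right)} = -499988 + 96 = -499892$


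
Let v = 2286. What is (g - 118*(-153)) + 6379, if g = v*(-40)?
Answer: -67007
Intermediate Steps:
g = -91440 (g = 2286*(-40) = -91440)
(g - 118*(-153)) + 6379 = (-91440 - 118*(-153)) + 6379 = (-91440 + 18054) + 6379 = -73386 + 6379 = -67007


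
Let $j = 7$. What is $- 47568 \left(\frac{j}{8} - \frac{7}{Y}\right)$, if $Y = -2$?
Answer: $-208110$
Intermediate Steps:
$- 47568 \left(\frac{j}{8} - \frac{7}{Y}\right) = - 47568 \left(\frac{7}{8} - \frac{7}{-2}\right) = - 47568 \left(7 \cdot \frac{1}{8} - - \frac{7}{2}\right) = - 47568 \left(\frac{7}{8} + \frac{7}{2}\right) = \left(-47568\right) \frac{35}{8} = -208110$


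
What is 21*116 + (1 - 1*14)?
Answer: 2423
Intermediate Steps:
21*116 + (1 - 1*14) = 2436 + (1 - 14) = 2436 - 13 = 2423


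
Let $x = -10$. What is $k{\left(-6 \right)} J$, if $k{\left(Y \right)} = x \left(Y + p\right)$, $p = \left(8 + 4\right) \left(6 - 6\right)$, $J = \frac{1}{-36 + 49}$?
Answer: $\frac{60}{13} \approx 4.6154$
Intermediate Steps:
$J = \frac{1}{13} \approx 0.076923$
$p = 0$ ($p = 12 \cdot 0 = 0$)
$k{\left(Y \right)} = - 10 Y$ ($k{\left(Y \right)} = - 10 \left(Y + 0\right) = - 10 Y$)
$k{\left(-6 \right)} J = \left(-10\right) \left(-6\right) \frac{1}{13} = 60 \cdot \frac{1}{13} = \frac{60}{13}$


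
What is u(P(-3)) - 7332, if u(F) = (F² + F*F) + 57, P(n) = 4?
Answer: -7243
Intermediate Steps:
u(F) = 57 + 2*F² (u(F) = (F² + F²) + 57 = 2*F² + 57 = 57 + 2*F²)
u(P(-3)) - 7332 = (57 + 2*4²) - 7332 = (57 + 2*16) - 7332 = (57 + 32) - 7332 = 89 - 7332 = -7243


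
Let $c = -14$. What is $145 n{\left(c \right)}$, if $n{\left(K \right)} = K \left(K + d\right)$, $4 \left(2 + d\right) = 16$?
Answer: $24360$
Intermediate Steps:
$d = 2$ ($d = -2 + \frac{1}{4} \cdot 16 = -2 + 4 = 2$)
$n{\left(K \right)} = K \left(2 + K\right)$ ($n{\left(K \right)} = K \left(K + 2\right) = K \left(2 + K\right)$)
$145 n{\left(c \right)} = 145 \left(- 14 \left(2 - 14\right)\right) = 145 \left(\left(-14\right) \left(-12\right)\right) = 145 \cdot 168 = 24360$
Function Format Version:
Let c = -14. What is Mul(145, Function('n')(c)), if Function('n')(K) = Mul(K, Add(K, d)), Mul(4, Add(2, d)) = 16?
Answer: 24360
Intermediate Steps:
d = 2 (d = Add(-2, Mul(Rational(1, 4), 16)) = Add(-2, 4) = 2)
Function('n')(K) = Mul(K, Add(2, K)) (Function('n')(K) = Mul(K, Add(K, 2)) = Mul(K, Add(2, K)))
Mul(145, Function('n')(c)) = Mul(145, Mul(-14, Add(2, -14))) = Mul(145, Mul(-14, -12)) = Mul(145, 168) = 24360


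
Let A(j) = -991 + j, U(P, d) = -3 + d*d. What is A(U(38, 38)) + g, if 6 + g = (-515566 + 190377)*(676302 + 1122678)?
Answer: -585008506776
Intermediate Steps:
U(P, d) = -3 + d²
g = -585008507226 (g = -6 + (-515566 + 190377)*(676302 + 1122678) = -6 - 325189*1798980 = -6 - 585008507220 = -585008507226)
A(U(38, 38)) + g = (-991 + (-3 + 38²)) - 585008507226 = (-991 + (-3 + 1444)) - 585008507226 = (-991 + 1441) - 585008507226 = 450 - 585008507226 = -585008506776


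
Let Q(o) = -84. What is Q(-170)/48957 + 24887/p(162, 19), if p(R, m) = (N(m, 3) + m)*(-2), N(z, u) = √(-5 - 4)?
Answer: -7716508827/12076060 + 74661*I/740 ≈ -638.99 + 100.89*I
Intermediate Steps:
N(z, u) = 3*I (N(z, u) = √(-9) = 3*I)
p(R, m) = -6*I - 2*m (p(R, m) = (3*I + m)*(-2) = (m + 3*I)*(-2) = -6*I - 2*m)
Q(-170)/48957 + 24887/p(162, 19) = -84/48957 + 24887/(-6*I - 2*19) = -84*1/48957 + 24887/(-6*I - 38) = -28/16319 + 24887/(-38 - 6*I) = -28/16319 + 24887*((-38 + 6*I)/1480) = -28/16319 + 24887*(-38 + 6*I)/1480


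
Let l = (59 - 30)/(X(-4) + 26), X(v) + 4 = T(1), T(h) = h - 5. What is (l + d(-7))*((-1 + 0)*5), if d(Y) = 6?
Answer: -685/18 ≈ -38.056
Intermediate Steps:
T(h) = -5 + h
X(v) = -8 (X(v) = -4 + (-5 + 1) = -4 - 4 = -8)
l = 29/18 (l = (59 - 30)/(-8 + 26) = 29/18 ≈ 1.6111)
(l + d(-7))*((-1 + 0)*5) = (29/18 + 6)*((-1 + 0)*5) = 137*(-1*5)/18 = (137/18)*(-5) = -685/18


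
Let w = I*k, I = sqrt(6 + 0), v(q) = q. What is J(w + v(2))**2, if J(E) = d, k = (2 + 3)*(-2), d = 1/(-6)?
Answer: 1/36 ≈ 0.027778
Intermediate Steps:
d = -1/6 ≈ -0.16667
k = -10 (k = 5*(-2) = -10)
I = sqrt(6) ≈ 2.4495
w = -10*sqrt(6) (w = sqrt(6)*(-10) = -10*sqrt(6) ≈ -24.495)
J(E) = -1/6
J(w + v(2))**2 = (-1/6)**2 = 1/36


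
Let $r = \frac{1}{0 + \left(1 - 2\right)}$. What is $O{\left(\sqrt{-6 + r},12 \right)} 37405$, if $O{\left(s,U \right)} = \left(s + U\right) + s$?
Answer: $448860 + 74810 i \sqrt{7} \approx 4.4886 \cdot 10^{5} + 1.9793 \cdot 10^{5} i$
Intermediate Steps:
$r = -1$ ($r = \frac{1}{0 + \left(1 - 2\right)} = \frac{1}{0 - 1} = \frac{1}{-1} = -1$)
$O{\left(s,U \right)} = U + 2 s$ ($O{\left(s,U \right)} = \left(U + s\right) + s = U + 2 s$)
$O{\left(\sqrt{-6 + r},12 \right)} 37405 = \left(12 + 2 \sqrt{-6 - 1}\right) 37405 = \left(12 + 2 \sqrt{-7}\right) 37405 = \left(12 + 2 i \sqrt{7}\right) 37405 = 448860 + 74810 i \sqrt{7}$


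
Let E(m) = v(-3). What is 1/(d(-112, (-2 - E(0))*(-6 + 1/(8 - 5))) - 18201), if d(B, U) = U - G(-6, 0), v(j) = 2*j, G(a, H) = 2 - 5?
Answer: -3/54662 ≈ -5.4883e-5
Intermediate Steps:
G(a, H) = -3
E(m) = -6 (E(m) = 2*(-3) = -6)
d(B, U) = 3 + U (d(B, U) = U - 1*(-3) = U + 3 = 3 + U)
1/(d(-112, (-2 - E(0))*(-6 + 1/(8 - 5))) - 18201) = 1/((3 + (-2 - 1*(-6))*(-6 + 1/(8 - 5))) - 18201) = 1/((3 + (-2 + 6)*(-6 + 1/3)) - 18201) = 1/((3 + 4*(-6 + 1/3)) - 18201) = 1/((3 + 4*(-17/3)) - 18201) = 1/((3 - 68/3) - 18201) = 1/(-59/3 - 18201) = 1/(-54662/3) = -3/54662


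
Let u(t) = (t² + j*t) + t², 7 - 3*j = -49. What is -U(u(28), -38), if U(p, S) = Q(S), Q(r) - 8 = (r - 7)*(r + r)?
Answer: -3428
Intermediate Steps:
j = 56/3 (j = 7/3 - ⅓*(-49) = 7/3 + 49/3 = 56/3 ≈ 18.667)
Q(r) = 8 + 2*r*(-7 + r) (Q(r) = 8 + (r - 7)*(r + r) = 8 + (-7 + r)*(2*r) = 8 + 2*r*(-7 + r))
u(t) = 2*t² + 56*t/3 (u(t) = (t² + 56*t/3) + t² = 2*t² + 56*t/3)
U(p, S) = 8 - 14*S + 2*S²
-U(u(28), -38) = -(8 - 14*(-38) + 2*(-38)²) = -(8 + 532 + 2*1444) = -(8 + 532 + 2888) = -1*3428 = -3428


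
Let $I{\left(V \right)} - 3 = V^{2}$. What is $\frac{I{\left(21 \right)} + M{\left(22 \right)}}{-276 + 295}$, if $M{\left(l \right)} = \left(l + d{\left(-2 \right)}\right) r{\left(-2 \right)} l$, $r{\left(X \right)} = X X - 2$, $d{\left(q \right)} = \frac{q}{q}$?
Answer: $\frac{1456}{19} \approx 76.632$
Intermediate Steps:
$d{\left(q \right)} = 1$
$r{\left(X \right)} = -2 + X^{2}$ ($r{\left(X \right)} = X^{2} - 2 = -2 + X^{2}$)
$M{\left(l \right)} = l \left(2 + 2 l\right)$ ($M{\left(l \right)} = \left(l + 1\right) \left(-2 + \left(-2\right)^{2}\right) l = \left(1 + l\right) \left(-2 + 4\right) l = \left(1 + l\right) 2 l = \left(2 + 2 l\right) l = l \left(2 + 2 l\right)$)
$I{\left(V \right)} = 3 + V^{2}$
$\frac{I{\left(21 \right)} + M{\left(22 \right)}}{-276 + 295} = \frac{\left(3 + 21^{2}\right) + 2 \cdot 22 \left(1 + 22\right)}{-276 + 295} = \frac{\left(3 + 441\right) + 2 \cdot 22 \cdot 23}{19} = \left(444 + 1012\right) \frac{1}{19} = 1456 \cdot \frac{1}{19} = \frac{1456}{19}$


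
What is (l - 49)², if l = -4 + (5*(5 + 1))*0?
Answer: 2809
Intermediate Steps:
l = -4 (l = -4 + (5*6)*0 = -4 + 30*0 = -4 + 0 = -4)
(l - 49)² = (-4 - 49)² = (-53)² = 2809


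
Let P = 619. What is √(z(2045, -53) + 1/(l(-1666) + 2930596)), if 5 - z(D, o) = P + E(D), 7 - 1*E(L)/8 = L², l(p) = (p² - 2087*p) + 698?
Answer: √176356718681668807107/2295948 ≈ 5784.1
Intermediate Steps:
l(p) = 698 + p² - 2087*p
E(L) = 56 - 8*L²
z(D, o) = -670 + 8*D² (z(D, o) = 5 - (619 + (56 - 8*D²)) = 5 - (675 - 8*D²) = 5 + (-675 + 8*D²) = -670 + 8*D²)
√(z(2045, -53) + 1/(l(-1666) + 2930596)) = √((-670 + 8*2045²) + 1/((698 + (-1666)² - 2087*(-1666)) + 2930596)) = √((-670 + 8*4182025) + 1/((698 + 2775556 + 3476942) + 2930596)) = √((-670 + 33456200) + 1/(6253196 + 2930596)) = √(33455530 + 1/9183792) = √(307248628769761/9183792) = √176356718681668807107/2295948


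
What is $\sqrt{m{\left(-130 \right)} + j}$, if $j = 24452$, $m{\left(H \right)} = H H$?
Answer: $2 \sqrt{10338} \approx 203.35$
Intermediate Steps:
$m{\left(H \right)} = H^{2}$
$\sqrt{m{\left(-130 \right)} + j} = \sqrt{\left(-130\right)^{2} + 24452} = \sqrt{16900 + 24452} = \sqrt{41352} = 2 \sqrt{10338}$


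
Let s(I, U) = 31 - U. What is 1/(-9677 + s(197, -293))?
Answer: -1/9353 ≈ -0.00010692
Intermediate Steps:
1/(-9677 + s(197, -293)) = 1/(-9677 + (31 - 1*(-293))) = 1/(-9677 + (31 + 293)) = 1/(-9677 + 324) = 1/(-9353) = -1/9353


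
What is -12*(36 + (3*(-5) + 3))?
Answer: -288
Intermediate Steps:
-12*(36 + (3*(-5) + 3)) = -12*(36 + (-15 + 3)) = -12*(36 - 12) = -12*24 = -288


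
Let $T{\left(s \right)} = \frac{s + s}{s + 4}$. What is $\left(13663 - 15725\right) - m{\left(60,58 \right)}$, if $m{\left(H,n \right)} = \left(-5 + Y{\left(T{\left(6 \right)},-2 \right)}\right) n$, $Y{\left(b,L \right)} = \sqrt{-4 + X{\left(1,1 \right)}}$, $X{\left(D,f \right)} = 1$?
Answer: $-1772 - 58 i \sqrt{3} \approx -1772.0 - 100.46 i$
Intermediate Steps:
$T{\left(s \right)} = \frac{2 s}{4 + s}$
$Y{\left(b,L \right)} = i \sqrt{3}$ ($Y{\left(b,L \right)} = \sqrt{-4 + 1} = \sqrt{-3} = i \sqrt{3}$)
$m{\left(H,n \right)} = n \left(-5 + i \sqrt{3}\right)$ ($m{\left(H,n \right)} = \left(-5 + i \sqrt{3}\right) n = n \left(-5 + i \sqrt{3}\right)$)
$\left(13663 - 15725\right) - m{\left(60,58 \right)} = \left(13663 - 15725\right) - 58 \left(-5 + i \sqrt{3}\right) = \left(13663 - 15725\right) - \left(-290 + 58 i \sqrt{3}\right) = -2062 + \left(290 - 58 i \sqrt{3}\right) = -1772 - 58 i \sqrt{3}$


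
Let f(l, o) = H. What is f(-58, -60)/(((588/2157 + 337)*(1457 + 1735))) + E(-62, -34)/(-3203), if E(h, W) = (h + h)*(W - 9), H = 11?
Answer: -4127245567729/2479303956024 ≈ -1.6647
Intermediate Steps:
f(l, o) = 11
E(h, W) = 2*h*(-9 + W) (E(h, W) = (2*h)*(-9 + W) = 2*h*(-9 + W))
f(-58, -60)/(((588/2157 + 337)*(1457 + 1735))) + E(-62, -34)/(-3203) = 11/(((588/2157 + 337)*(1457 + 1735))) + (2*(-62)*(-9 - 34))/(-3203) = 11/(((588*(1/2157) + 337)*3192)) + (2*(-62)*(-43))*(-1/3203) = 11/(((196/719 + 337)*3192)) + 5332*(-1/3203) = 11/(((242499/719)*3192)) - 5332/3203 = 11/(774056808/719) - 5332/3203 = 11*(719/774056808) - 5332/3203 = 7909/774056808 - 5332/3203 = -4127245567729/2479303956024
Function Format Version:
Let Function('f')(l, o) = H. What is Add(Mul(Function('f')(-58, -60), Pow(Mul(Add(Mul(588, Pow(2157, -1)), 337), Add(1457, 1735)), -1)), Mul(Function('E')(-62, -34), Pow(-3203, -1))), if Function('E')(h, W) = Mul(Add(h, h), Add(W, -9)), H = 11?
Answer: Rational(-4127245567729, 2479303956024) ≈ -1.6647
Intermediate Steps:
Function('f')(l, o) = 11
Function('E')(h, W) = Mul(2, h, Add(-9, W)) (Function('E')(h, W) = Mul(Mul(2, h), Add(-9, W)) = Mul(2, h, Add(-9, W)))
Add(Mul(Function('f')(-58, -60), Pow(Mul(Add(Mul(588, Pow(2157, -1)), 337), Add(1457, 1735)), -1)), Mul(Function('E')(-62, -34), Pow(-3203, -1))) = Add(Mul(11, Pow(Mul(Add(Mul(588, Pow(2157, -1)), 337), Add(1457, 1735)), -1)), Mul(Mul(2, -62, Add(-9, -34)), Pow(-3203, -1))) = Add(Mul(11, Pow(Mul(Add(Mul(588, Rational(1, 2157)), 337), 3192), -1)), Mul(Mul(2, -62, -43), Rational(-1, 3203))) = Add(Mul(11, Pow(Mul(Add(Rational(196, 719), 337), 3192), -1)), Mul(5332, Rational(-1, 3203))) = Add(Mul(11, Pow(Mul(Rational(242499, 719), 3192), -1)), Rational(-5332, 3203)) = Add(Mul(11, Pow(Rational(774056808, 719), -1)), Rational(-5332, 3203)) = Add(Mul(11, Rational(719, 774056808)), Rational(-5332, 3203)) = Add(Rational(7909, 774056808), Rational(-5332, 3203)) = Rational(-4127245567729, 2479303956024)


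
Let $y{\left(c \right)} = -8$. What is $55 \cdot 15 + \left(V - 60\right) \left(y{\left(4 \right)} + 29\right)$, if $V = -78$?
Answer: $-2073$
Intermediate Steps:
$55 \cdot 15 + \left(V - 60\right) \left(y{\left(4 \right)} + 29\right) = 55 \cdot 15 + \left(-78 - 60\right) \left(-8 + 29\right) = 825 - 2898 = -2073$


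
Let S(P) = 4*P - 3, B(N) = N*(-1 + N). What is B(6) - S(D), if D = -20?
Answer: 113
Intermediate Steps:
S(P) = -3 + 4*P
B(6) - S(D) = 6*(-1 + 6) - (-3 + 4*(-20)) = 6*5 - (-3 - 80) = 30 - 1*(-83) = 30 + 83 = 113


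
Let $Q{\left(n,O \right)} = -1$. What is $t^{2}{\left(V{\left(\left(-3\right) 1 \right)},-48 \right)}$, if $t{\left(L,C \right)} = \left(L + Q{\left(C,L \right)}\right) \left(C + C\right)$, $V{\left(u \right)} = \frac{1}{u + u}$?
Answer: $12544$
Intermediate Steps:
$V{\left(u \right)} = \frac{1}{2 u}$
$t{\left(L,C \right)} = 2 C \left(-1 + L\right)$ ($t{\left(L,C \right)} = \left(L - 1\right) \left(C + C\right) = \left(-1 + L\right) 2 C = 2 C \left(-1 + L\right)$)
$t^{2}{\left(V{\left(\left(-3\right) 1 \right)},-48 \right)} = \left(2 \left(-48\right) \left(-1 + \frac{1}{2 \left(\left(-3\right) 1\right)}\right)\right)^{2} = \left(2 \left(-48\right) \left(-1 + \frac{1}{2 \left(-3\right)}\right)\right)^{2} = \left(2 \left(-48\right) \left(-1 + \frac{1}{2} \left(- \frac{1}{3}\right)\right)\right)^{2} = \left(2 \left(-48\right) \left(-1 - \frac{1}{6}\right)\right)^{2} = \left(2 \left(-48\right) \left(- \frac{7}{6}\right)\right)^{2} = 112^{2} = 12544$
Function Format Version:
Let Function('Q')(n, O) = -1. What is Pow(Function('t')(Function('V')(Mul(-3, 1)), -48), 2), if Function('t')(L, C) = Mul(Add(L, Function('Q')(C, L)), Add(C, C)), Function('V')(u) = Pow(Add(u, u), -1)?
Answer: 12544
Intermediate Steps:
Function('V')(u) = Mul(Rational(1, 2), Pow(u, -1)) (Function('V')(u) = Pow(Mul(2, u), -1) = Mul(Rational(1, 2), Pow(u, -1)))
Function('t')(L, C) = Mul(2, C, Add(-1, L)) (Function('t')(L, C) = Mul(Add(L, -1), Add(C, C)) = Mul(Add(-1, L), Mul(2, C)) = Mul(2, C, Add(-1, L)))
Pow(Function('t')(Function('V')(Mul(-3, 1)), -48), 2) = Pow(Mul(2, -48, Add(-1, Mul(Rational(1, 2), Pow(Mul(-3, 1), -1)))), 2) = Pow(Mul(2, -48, Add(-1, Mul(Rational(1, 2), Pow(-3, -1)))), 2) = Pow(Mul(2, -48, Add(-1, Mul(Rational(1, 2), Rational(-1, 3)))), 2) = Pow(Mul(2, -48, Add(-1, Rational(-1, 6))), 2) = Pow(Mul(2, -48, Rational(-7, 6)), 2) = Pow(112, 2) = 12544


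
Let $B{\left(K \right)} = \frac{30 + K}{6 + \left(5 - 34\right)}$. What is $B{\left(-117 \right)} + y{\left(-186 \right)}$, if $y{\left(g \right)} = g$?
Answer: $- \frac{4191}{23} \approx -182.22$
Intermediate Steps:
$B{\left(K \right)} = - \frac{30}{23} - \frac{K}{23}$ ($B{\left(K \right)} = \frac{30 + K}{6 - 29} = \frac{30 + K}{-23} = \left(30 + K\right) \left(- \frac{1}{23}\right) = - \frac{30}{23} - \frac{K}{23}$)
$B{\left(-117 \right)} + y{\left(-186 \right)} = \left(- \frac{30}{23} - - \frac{117}{23}\right) - 186 = \left(- \frac{30}{23} + \frac{117}{23}\right) - 186 = \frac{87}{23} - 186 = - \frac{4191}{23}$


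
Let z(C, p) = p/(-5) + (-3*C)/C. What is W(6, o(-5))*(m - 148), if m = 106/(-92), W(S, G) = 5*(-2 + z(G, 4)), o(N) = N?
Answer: 198969/46 ≈ 4325.4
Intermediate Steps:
z(C, p) = -3 - p/5 (z(C, p) = p*(-⅕) - 3 = -p/5 - 3 = -3 - p/5)
W(S, G) = -29 (W(S, G) = 5*(-2 + (-3 - ⅕*4)) = 5*(-2 + (-3 - ⅘)) = 5*(-2 - 19/5) = 5*(-29/5) = -29)
m = -53/46 (m = 106*(-1/92) = -53/46 ≈ -1.1522)
W(6, o(-5))*(m - 148) = -29*(-53/46 - 148) = -29*(-6861/46) = 198969/46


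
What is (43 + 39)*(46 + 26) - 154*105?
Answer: -10266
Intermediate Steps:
(43 + 39)*(46 + 26) - 154*105 = 82*72 - 16170 = 5904 - 16170 = -10266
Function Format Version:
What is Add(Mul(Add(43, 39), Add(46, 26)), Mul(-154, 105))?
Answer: -10266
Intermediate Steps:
Add(Mul(Add(43, 39), Add(46, 26)), Mul(-154, 105)) = Add(Mul(82, 72), -16170) = Add(5904, -16170) = -10266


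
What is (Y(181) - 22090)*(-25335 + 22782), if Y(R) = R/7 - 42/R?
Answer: 71370552339/1267 ≈ 5.6330e+7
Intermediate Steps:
Y(R) = -42/R + R/7 (Y(R) = R*(⅐) - 42/R = R/7 - 42/R = -42/R + R/7)
(Y(181) - 22090)*(-25335 + 22782) = ((-42/181 + (⅐)*181) - 22090)*(-25335 + 22782) = ((-42*1/181 + 181/7) - 22090)*(-2553) = ((-42/181 + 181/7) - 22090)*(-2553) = (32467/1267 - 22090)*(-2553) = -27955563/1267*(-2553) = 71370552339/1267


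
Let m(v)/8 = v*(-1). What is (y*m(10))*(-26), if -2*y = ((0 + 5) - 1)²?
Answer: -16640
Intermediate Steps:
m(v) = -8*v (m(v) = 8*(v*(-1)) = 8*(-v) = -8*v)
y = -8 (y = -((0 + 5) - 1)²/2 = -(5 - 1)²/2 = -½*4² = -½*16 = -8)
(y*m(10))*(-26) = -(-64)*10*(-26) = -8*(-80)*(-26) = 640*(-26) = -16640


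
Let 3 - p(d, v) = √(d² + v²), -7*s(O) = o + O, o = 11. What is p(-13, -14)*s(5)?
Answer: -48/7 + 16*√365/7 ≈ 36.811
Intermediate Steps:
s(O) = -11/7 - O/7 (s(O) = -(11 + O)/7 = -11/7 - O/7)
p(d, v) = 3 - √(d² + v²)
p(-13, -14)*s(5) = (3 - √((-13)² + (-14)²))*(-11/7 - ⅐*5) = (3 - √(169 + 196))*(-11/7 - 5/7) = (3 - √365)*(-16/7) = -48/7 + 16*√365/7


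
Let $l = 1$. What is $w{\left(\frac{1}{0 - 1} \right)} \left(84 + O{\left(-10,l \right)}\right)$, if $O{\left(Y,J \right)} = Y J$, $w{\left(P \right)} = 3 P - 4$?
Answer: $-518$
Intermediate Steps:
$w{\left(P \right)} = -4 + 3 P$
$O{\left(Y,J \right)} = J Y$
$w{\left(\frac{1}{0 - 1} \right)} \left(84 + O{\left(-10,l \right)}\right) = \left(-4 + \frac{3}{0 - 1}\right) \left(84 + 1 \left(-10\right)\right) = \left(-4 + \frac{3}{-1}\right) \left(84 - 10\right) = \left(-4 + 3 \left(-1\right)\right) 74 = \left(-4 - 3\right) 74 = \left(-7\right) 74 = -518$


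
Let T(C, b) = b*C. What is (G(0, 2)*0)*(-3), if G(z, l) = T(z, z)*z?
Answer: 0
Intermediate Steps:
T(C, b) = C*b
G(z, l) = z³ (G(z, l) = (z*z)*z = z²*z = z³)
(G(0, 2)*0)*(-3) = (0³*0)*(-3) = (0*0)*(-3) = 0*(-3) = 0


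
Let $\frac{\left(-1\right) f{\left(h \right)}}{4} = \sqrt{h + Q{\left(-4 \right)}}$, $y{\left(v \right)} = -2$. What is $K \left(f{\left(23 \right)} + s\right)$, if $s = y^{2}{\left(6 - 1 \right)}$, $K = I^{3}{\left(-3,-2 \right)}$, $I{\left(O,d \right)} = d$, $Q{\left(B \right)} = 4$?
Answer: $-32 + 96 \sqrt{3} \approx 134.28$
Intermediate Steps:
$f{\left(h \right)} = - 4 \sqrt{4 + h}$ ($f{\left(h \right)} = - 4 \sqrt{h + 4} = - 4 \sqrt{4 + h}$)
$K = -8$ ($K = \left(-2\right)^{3} = -8$)
$s = 4$ ($s = \left(-2\right)^{2} = 4$)
$K \left(f{\left(23 \right)} + s\right) = - 8 \left(- 4 \sqrt{4 + 23} + 4\right) = - 8 \left(- 4 \sqrt{27} + 4\right) = - 8 \left(- 4 \cdot 3 \sqrt{3} + 4\right) = - 8 \left(- 12 \sqrt{3} + 4\right) = - 8 \left(4 - 12 \sqrt{3}\right) = -32 + 96 \sqrt{3}$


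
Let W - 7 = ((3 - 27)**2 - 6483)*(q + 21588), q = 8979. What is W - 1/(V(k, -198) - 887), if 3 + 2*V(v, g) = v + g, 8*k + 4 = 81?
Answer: -2838933276410/15723 ≈ -1.8056e+8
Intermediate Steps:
k = 77/8 (k = -1/2 + (1/8)*81 = -1/2 + 81/8 = 77/8 ≈ 9.6250)
V(v, g) = -3/2 + g/2 + v/2 (V(v, g) = -3/2 + (v + g)/2 = -3/2 + (g + v)/2 = -3/2 + (g/2 + v/2) = -3/2 + g/2 + v/2)
W = -180559262 (W = 7 + ((3 - 27)**2 - 6483)*(8979 + 21588) = 7 + ((-24)**2 - 6483)*30567 = 7 + (576 - 6483)*30567 = 7 - 5907*30567 = 7 - 180559269 = -180559262)
W - 1/(V(k, -198) - 887) = -180559262 - 1/((-3/2 + (1/2)*(-198) + (1/2)*(77/8)) - 887) = -180559262 - 1/((-3/2 - 99 + 77/16) - 887) = -180559262 - 1/(-1531/16 - 887) = -180559262 - 1/(-15723/16) = -180559262 - 1*(-16/15723) = -180559262 + 16/15723 = -2838933276410/15723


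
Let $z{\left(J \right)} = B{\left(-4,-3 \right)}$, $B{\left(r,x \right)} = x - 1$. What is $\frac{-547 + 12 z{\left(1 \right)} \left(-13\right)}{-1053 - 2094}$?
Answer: $- \frac{77}{3147} \approx -0.024468$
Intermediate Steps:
$B{\left(r,x \right)} = -1 + x$ ($B{\left(r,x \right)} = x - 1 = -1 + x$)
$z{\left(J \right)} = -4$ ($z{\left(J \right)} = -1 - 3 = -4$)
$\frac{-547 + 12 z{\left(1 \right)} \left(-13\right)}{-1053 - 2094} = \frac{-547 + 12 \left(-4\right) \left(-13\right)}{-1053 - 2094} = \frac{-547 - -624}{-3147} = \left(-547 + 624\right) \left(- \frac{1}{3147}\right) = 77 \left(- \frac{1}{3147}\right) = - \frac{77}{3147}$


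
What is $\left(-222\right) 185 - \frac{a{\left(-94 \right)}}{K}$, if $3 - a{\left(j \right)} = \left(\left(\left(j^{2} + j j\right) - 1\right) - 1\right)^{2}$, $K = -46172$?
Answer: $- \frac{2208512937}{46172} \approx -47832.0$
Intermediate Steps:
$a{\left(j \right)} = 3 - \left(-2 + 2 j^{2}\right)^{2}$ ($a{\left(j \right)} = 3 - \left(\left(\left(j^{2} + j j\right) - 1\right) - 1\right)^{2} = 3 - \left(\left(\left(j^{2} + j^{2}\right) - 1\right) - 1\right)^{2} = 3 - \left(\left(2 j^{2} - 1\right) - 1\right)^{2} = 3 - \left(\left(-1 + 2 j^{2}\right) - 1\right)^{2} = 3 - \left(-2 + 2 j^{2}\right)^{2}$)
$\left(-222\right) 185 - \frac{a{\left(-94 \right)}}{K} = \left(-222\right) 185 - \frac{3 - 4 \left(-1 + \left(-94\right)^{2}\right)^{2}}{-46172} = -41070 - \left(3 - 4 \left(-1 + 8836\right)^{2}\right) \left(- \frac{1}{46172}\right) = -41070 - \left(3 - 4 \cdot 8835^{2}\right) \left(- \frac{1}{46172}\right) = -41070 - \left(3 - 312228900\right) \left(- \frac{1}{46172}\right) = -41070 - \left(-312228897\right) \left(- \frac{1}{46172}\right) = -41070 - \frac{312228897}{46172} = - \frac{2208512937}{46172}$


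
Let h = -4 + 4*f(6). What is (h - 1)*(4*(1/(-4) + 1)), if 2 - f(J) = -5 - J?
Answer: 141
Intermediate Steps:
f(J) = 7 + J (f(J) = 2 - (-5 - J) = 2 + (5 + J) = 7 + J)
h = 48 (h = -4 + 4*(7 + 6) = -4 + 4*13 = -4 + 52 = 48)
(h - 1)*(4*(1/(-4) + 1)) = (48 - 1)*(4*(1/(-4) + 1)) = 47*(4*(-1/4 + 1)) = 47*(4*(3/4)) = 47*3 = 141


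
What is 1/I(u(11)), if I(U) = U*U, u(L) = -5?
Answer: 1/25 ≈ 0.040000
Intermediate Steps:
I(U) = U**2
1/I(u(11)) = 1/((-5)**2) = 1/25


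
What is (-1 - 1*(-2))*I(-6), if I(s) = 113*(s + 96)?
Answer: 10170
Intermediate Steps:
I(s) = 10848 + 113*s (I(s) = 113*(96 + s) = 10848 + 113*s)
(-1 - 1*(-2))*I(-6) = (-1 - 1*(-2))*(10848 + 113*(-6)) = (-1 + 2)*(10848 - 678) = 1*10170 = 10170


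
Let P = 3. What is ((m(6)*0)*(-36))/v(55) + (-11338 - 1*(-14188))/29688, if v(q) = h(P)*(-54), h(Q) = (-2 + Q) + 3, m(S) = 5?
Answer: 475/4948 ≈ 0.095998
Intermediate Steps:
h(Q) = 1 + Q
v(q) = -216 (v(q) = (1 + 3)*(-54) = 4*(-54) = -216)
((m(6)*0)*(-36))/v(55) + (-11338 - 1*(-14188))/29688 = ((5*0)*(-36))/(-216) + (-11338 - 1*(-14188))/29688 = (0*(-36))*(-1/216) + (-11338 + 14188)*(1/29688) = 0*(-1/216) + 2850*(1/29688) = 0 + 475/4948 = 475/4948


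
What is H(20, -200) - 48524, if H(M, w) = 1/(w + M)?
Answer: -8734321/180 ≈ -48524.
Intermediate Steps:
H(M, w) = 1/(M + w)
H(20, -200) - 48524 = 1/(20 - 200) - 48524 = 1/(-180) - 48524 = -1/180 - 48524 = -8734321/180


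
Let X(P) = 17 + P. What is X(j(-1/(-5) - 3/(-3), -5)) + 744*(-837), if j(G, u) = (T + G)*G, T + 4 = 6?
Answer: -15567679/25 ≈ -6.2271e+5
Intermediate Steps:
T = 2 (T = -4 + 6 = 2)
j(G, u) = G*(2 + G) (j(G, u) = (2 + G)*G = G*(2 + G))
X(j(-1/(-5) - 3/(-3), -5)) + 744*(-837) = (17 + (-1/(-5) - 3/(-3))*(2 + (-1/(-5) - 3/(-3)))) + 744*(-837) = (17 + (-1*(-⅕) - 3*(-⅓))*(2 + (-1*(-⅕) - 3*(-⅓)))) - 622728 = (17 + (⅕ + 1)*(2 + (⅕ + 1))) - 622728 = (17 + 6*(2 + 6/5)/5) - 622728 = (17 + (6/5)*(16/5)) - 622728 = (17 + 96/25) - 622728 = 521/25 - 622728 = -15567679/25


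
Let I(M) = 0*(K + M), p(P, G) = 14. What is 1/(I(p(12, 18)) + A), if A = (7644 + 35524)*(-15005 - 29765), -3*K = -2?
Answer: -1/1932631360 ≈ -5.1743e-10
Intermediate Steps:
K = 2/3 (K = -1/3*(-2) = 2/3 ≈ 0.66667)
A = -1932631360 (A = 43168*(-44770) = -1932631360)
I(M) = 0 (I(M) = 0*(2/3 + M) = 0)
1/(I(p(12, 18)) + A) = 1/(0 - 1932631360) = 1/(-1932631360) = -1/1932631360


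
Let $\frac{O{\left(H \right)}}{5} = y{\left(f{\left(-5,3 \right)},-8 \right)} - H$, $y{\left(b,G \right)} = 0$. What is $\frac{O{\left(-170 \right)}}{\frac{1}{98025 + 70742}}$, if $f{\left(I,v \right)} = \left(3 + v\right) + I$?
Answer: $143451950$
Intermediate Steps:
$f{\left(I,v \right)} = 3 + I + v$
$O{\left(H \right)} = - 5 H$ ($O{\left(H \right)} = 5 \left(0 - H\right) = 5 \left(- H\right) = - 5 H$)
$\frac{O{\left(-170 \right)}}{\frac{1}{98025 + 70742}} = \frac{\left(-5\right) \left(-170\right)}{\frac{1}{98025 + 70742}} = \frac{850}{\frac{1}{168767}} = 850 \frac{1}{\frac{1}{168767}} = 850 \cdot 168767 = 143451950$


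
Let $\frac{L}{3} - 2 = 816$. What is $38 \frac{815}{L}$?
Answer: $\frac{15485}{1227} \approx 12.62$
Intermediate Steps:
$L = 2454$ ($L = 6 + 3 \cdot 816 = 6 + 2448 = 2454$)
$38 \frac{815}{L} = 38 \cdot \frac{815}{2454} = \frac{15485}{1227}$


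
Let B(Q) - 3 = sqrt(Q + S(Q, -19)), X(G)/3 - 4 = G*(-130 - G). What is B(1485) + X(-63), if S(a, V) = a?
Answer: 12678 + 3*sqrt(330) ≈ 12733.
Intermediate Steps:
X(G) = 12 + 3*G*(-130 - G) (X(G) = 12 + 3*(G*(-130 - G)) = 12 + 3*G*(-130 - G))
B(Q) = 3 + sqrt(2)*sqrt(Q) (B(Q) = 3 + sqrt(Q + Q) = 3 + sqrt(2*Q) = 3 + sqrt(2)*sqrt(Q))
B(1485) + X(-63) = (3 + sqrt(2)*sqrt(1485)) + (12 - 390*(-63) - 3*(-63)**2) = (3 + sqrt(2)*(3*sqrt(165))) + (12 + 24570 - 3*3969) = (3 + 3*sqrt(330)) + (12 + 24570 - 11907) = (3 + 3*sqrt(330)) + 12675 = 12678 + 3*sqrt(330)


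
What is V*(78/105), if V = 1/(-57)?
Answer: -26/1995 ≈ -0.013033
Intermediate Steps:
V = -1/57 ≈ -0.017544
V*(78/105) = -26/(19*105) = -1/57*26/35 = -26/1995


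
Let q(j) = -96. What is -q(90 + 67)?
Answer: 96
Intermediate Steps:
-q(90 + 67) = -1*(-96) = 96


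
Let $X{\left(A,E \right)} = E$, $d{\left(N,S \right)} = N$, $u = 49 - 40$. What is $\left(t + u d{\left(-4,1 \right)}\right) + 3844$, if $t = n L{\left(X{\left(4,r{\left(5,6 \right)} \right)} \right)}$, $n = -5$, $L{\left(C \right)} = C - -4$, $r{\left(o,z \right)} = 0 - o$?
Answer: $3813$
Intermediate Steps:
$u = 9$
$r{\left(o,z \right)} = - o$
$L{\left(C \right)} = 4 + C$ ($L{\left(C \right)} = C + 4 = 4 + C$)
$t = 5$ ($t = - 5 \left(4 - 5\right) = \left(-5\right) \left(-1\right) = 5$)
$\left(t + u d{\left(-4,1 \right)}\right) + 3844 = \left(5 + 9 \left(-4\right)\right) + 3844 = \left(5 - 36\right) + 3844 = -31 + 3844 = 3813$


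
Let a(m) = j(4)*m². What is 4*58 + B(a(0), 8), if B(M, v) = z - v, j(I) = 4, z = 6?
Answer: 230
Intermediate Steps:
a(m) = 4*m²
B(M, v) = 6 - v
4*58 + B(a(0), 8) = 4*58 + (6 - 1*8) = 232 + (6 - 8) = 232 - 2 = 230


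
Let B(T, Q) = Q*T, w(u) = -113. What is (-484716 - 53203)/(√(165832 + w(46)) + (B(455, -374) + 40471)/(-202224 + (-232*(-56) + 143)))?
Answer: 13192277468526909/5925208008427598 - 19233105530854399*√165719/5925208008427598 ≈ -1319.2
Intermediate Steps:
(-484716 - 53203)/(√(165832 + w(46)) + (B(455, -374) + 40471)/(-202224 + (-232*(-56) + 143))) = (-484716 - 53203)/(√(165832 - 113) + (-374*455 + 40471)/(-202224 + (-232*(-56) + 143))) = -537919/(√165719 + (-170170 + 40471)/(-202224 + (12992 + 143))) = -537919/(√165719 - 129699/(-202224 + 13135)) = -537919/(√165719 - 129699/(-189089)) = -537919/(√165719 - 129699*(-1/189089)) = -537919/(√165719 + 129699/189089) = -537919/(129699/189089 + √165719)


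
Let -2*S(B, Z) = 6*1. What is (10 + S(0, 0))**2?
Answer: 49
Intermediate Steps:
S(B, Z) = -3
(10 + S(0, 0))**2 = (10 - 3)**2 = 7**2 = 49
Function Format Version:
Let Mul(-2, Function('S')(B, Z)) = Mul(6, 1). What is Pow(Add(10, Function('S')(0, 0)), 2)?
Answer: 49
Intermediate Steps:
Function('S')(B, Z) = -3 (Function('S')(B, Z) = Mul(Rational(-1, 2), Mul(6, 1)) = Mul(Rational(-1, 2), 6) = -3)
Pow(Add(10, Function('S')(0, 0)), 2) = Pow(Add(10, -3), 2) = Pow(7, 2) = 49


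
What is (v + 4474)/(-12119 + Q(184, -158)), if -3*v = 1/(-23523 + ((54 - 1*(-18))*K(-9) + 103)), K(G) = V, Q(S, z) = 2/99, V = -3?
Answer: -10468998969/28357976444 ≈ -0.36917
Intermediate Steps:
Q(S, z) = 2/99 (Q(S, z) = 2*(1/99) = 2/99)
K(G) = -3
v = 1/70908 (v = -1/(3*(-23523 + ((54 - 1*(-18))*(-3) + 103))) = -1/(3*(-23523 + ((54 + 18)*(-3) + 103))) = -1/(3*(-23523 + (72*(-3) + 103))) = -1/(3*(-23523 + (-216 + 103))) = -1/(3*(-23523 - 113)) = -1/3/(-23636) = -1/3*(-1/23636) = 1/70908 ≈ 1.4103e-5)
(v + 4474)/(-12119 + Q(184, -158)) = (1/70908 + 4474)/(-12119 + 2/99) = 317242393/(70908*(-1199779/99)) = (317242393/70908)*(-99/1199779) = -10468998969/28357976444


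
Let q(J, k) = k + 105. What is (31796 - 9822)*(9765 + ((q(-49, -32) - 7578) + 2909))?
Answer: 113583606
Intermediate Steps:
q(J, k) = 105 + k
(31796 - 9822)*(9765 + ((q(-49, -32) - 7578) + 2909)) = (31796 - 9822)*(9765 + (((105 - 32) - 7578) + 2909)) = 21974*(9765 + ((73 - 7578) + 2909)) = 21974*(9765 + (-7505 + 2909)) = 21974*(9765 - 4596) = 21974*5169 = 113583606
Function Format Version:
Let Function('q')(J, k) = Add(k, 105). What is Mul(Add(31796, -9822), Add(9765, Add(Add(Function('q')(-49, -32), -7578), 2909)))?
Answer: 113583606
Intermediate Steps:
Function('q')(J, k) = Add(105, k)
Mul(Add(31796, -9822), Add(9765, Add(Add(Function('q')(-49, -32), -7578), 2909))) = Mul(Add(31796, -9822), Add(9765, Add(Add(Add(105, -32), -7578), 2909))) = Mul(21974, Add(9765, Add(Add(73, -7578), 2909))) = Mul(21974, Add(9765, Add(-7505, 2909))) = Mul(21974, Add(9765, -4596)) = Mul(21974, 5169) = 113583606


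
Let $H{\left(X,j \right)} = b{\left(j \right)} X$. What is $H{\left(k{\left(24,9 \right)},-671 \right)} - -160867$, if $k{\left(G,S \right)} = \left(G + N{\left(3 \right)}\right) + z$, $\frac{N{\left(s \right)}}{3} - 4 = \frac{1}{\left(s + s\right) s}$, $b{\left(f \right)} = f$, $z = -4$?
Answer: $\frac{835699}{6} \approx 1.3928 \cdot 10^{5}$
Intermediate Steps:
$N{\left(s \right)} = 12 + \frac{3}{2 s^{2}}$ ($N{\left(s \right)} = 12 + 3 \frac{1}{\left(s + s\right) s} = 12 + 3 \frac{1}{2 s s} = 12 + 3 \frac{\frac{1}{2} \frac{1}{s}}{s} = 12 + 3 \frac{1}{2 s^{2}} = 12 + \frac{3}{2 s^{2}}$)
$k{\left(G,S \right)} = \frac{49}{6} + G$ ($k{\left(G,S \right)} = \left(G + \left(12 + \frac{3}{2 \cdot 9}\right)\right) - 4 = \left(G + \left(12 + \frac{3}{2} \cdot \frac{1}{9}\right)\right) - 4 = \left(G + \left(12 + \frac{1}{6}\right)\right) - 4 = \left(G + \frac{73}{6}\right) - 4 = \left(\frac{73}{6} + G\right) - 4 = \frac{49}{6} + G$)
$H{\left(X,j \right)} = X j$ ($H{\left(X,j \right)} = j X = X j$)
$H{\left(k{\left(24,9 \right)},-671 \right)} - -160867 = \left(\frac{49}{6} + 24\right) \left(-671\right) - -160867 = \frac{193}{6} \left(-671\right) + 160867 = - \frac{129503}{6} + 160867 = \frac{835699}{6}$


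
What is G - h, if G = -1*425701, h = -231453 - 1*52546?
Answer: -141702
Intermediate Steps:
h = -283999 (h = -231453 - 52546 = -283999)
G = -425701
G - h = -425701 - 1*(-283999) = -425701 + 283999 = -141702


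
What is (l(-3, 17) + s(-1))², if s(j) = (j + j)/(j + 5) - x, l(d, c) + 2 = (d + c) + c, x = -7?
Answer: 5041/4 ≈ 1260.3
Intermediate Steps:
l(d, c) = -2 + d + 2*c (l(d, c) = -2 + ((d + c) + c) = -2 + ((c + d) + c) = -2 + (d + 2*c) = -2 + d + 2*c)
s(j) = 7 + 2*j/(5 + j) (s(j) = (j + j)/(j + 5) - 1*(-7) = (2*j)/(5 + j) + 7 = 2*j/(5 + j) + 7 = 7 + 2*j/(5 + j))
(l(-3, 17) + s(-1))² = ((-2 - 3 + 2*17) + (35 + 9*(-1))/(5 - 1))² = ((-2 - 3 + 34) + (35 - 9)/4)² = (29 + (¼)*26)² = (29 + 13/2)² = (71/2)² = 5041/4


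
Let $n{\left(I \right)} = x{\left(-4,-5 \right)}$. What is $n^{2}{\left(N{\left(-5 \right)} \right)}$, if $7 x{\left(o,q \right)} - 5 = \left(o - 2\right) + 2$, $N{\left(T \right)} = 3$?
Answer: $\frac{1}{49} \approx 0.020408$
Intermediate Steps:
$x{\left(o,q \right)} = \frac{5}{7} + \frac{o}{7}$ ($x{\left(o,q \right)} = \frac{5}{7} + \frac{\left(o - 2\right) + 2}{7} = \frac{5}{7} + \frac{\left(-2 + o\right) + 2}{7} = \frac{5}{7} + \frac{o}{7}$)
$n{\left(I \right)} = \frac{1}{7}$ ($n{\left(I \right)} = \frac{5}{7} + \frac{1}{7} \left(-4\right) = \frac{5}{7} - \frac{4}{7} = \frac{1}{7}$)
$n^{2}{\left(N{\left(-5 \right)} \right)} = \left(\frac{1}{7}\right)^{2} = \frac{1}{49}$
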